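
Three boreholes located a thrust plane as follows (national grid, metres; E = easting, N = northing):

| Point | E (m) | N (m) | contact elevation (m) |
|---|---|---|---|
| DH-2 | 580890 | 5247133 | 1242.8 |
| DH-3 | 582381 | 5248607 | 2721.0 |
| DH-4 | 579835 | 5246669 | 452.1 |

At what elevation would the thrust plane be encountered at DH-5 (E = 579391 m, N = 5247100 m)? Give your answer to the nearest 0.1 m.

395.4 m

Two edge vectors: DH-2→DH-3 = (1491, 1474, 1478.2), DH-2→DH-4 = (-1055, -464, -790.7).
Normal n = (DH-2→DH-3) × (DH-2→DH-4) = (-479607, -380567.3, 863246).
So ∂z/∂E = −n_x/n_z = 0.555585546 and ∂z/∂N = −n_y/n_z = 0.440856141.
Intercept c from DH-2: 1242.8 − 322734.09 − 2313230.80 = −2634722.09.
At (579391, 5247100): z = 321901.3 + 2313216.3 − 2634722.09 = 395.4 m.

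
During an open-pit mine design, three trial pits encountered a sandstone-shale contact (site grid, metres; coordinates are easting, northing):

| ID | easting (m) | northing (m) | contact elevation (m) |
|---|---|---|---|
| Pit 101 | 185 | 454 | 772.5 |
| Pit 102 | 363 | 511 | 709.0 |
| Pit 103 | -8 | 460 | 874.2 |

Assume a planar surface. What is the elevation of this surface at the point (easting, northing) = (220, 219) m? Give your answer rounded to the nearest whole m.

641 m

Let the plane be z = a·easting + b·northing + c.
Pit 102−Pit 101: 178a + 57b = −63.5;  Pit 103−Pit 101: −193a + 6b = 101.7.
Solving gives a = −0.51188, b = 0.48447.
Then c = 772.5 − a·185 − b·454 = 647.25.
At (220, 219): z = −112.6 + 106.1 + 647.25 = 640.7 m.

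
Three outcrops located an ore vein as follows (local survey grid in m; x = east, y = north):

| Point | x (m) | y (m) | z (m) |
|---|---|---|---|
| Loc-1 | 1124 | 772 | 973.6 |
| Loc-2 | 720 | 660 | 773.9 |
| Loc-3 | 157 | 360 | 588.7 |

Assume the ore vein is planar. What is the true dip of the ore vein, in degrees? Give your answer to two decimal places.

Two edge vectors: Loc-1→Loc-2 = (-404, -112, -199.7), Loc-1→Loc-3 = (-967, -412, -384.9).
Normal n = (Loc-1→Loc-2) × (Loc-1→Loc-3) = (-39167.6, 37610.3, 58144).
So ∂z/∂x = −n_x/n_z = 0.67363 and ∂z/∂y = −n_y/n_z = −0.64685.
Gradient magnitude |∇z| = √(a² + b²) = √(0.45378 + 0.41841) = 0.93391.
True dip = arctan(0.93391) = 43.04°, dipping toward NW (azimuth ≈ 314°).

43.04°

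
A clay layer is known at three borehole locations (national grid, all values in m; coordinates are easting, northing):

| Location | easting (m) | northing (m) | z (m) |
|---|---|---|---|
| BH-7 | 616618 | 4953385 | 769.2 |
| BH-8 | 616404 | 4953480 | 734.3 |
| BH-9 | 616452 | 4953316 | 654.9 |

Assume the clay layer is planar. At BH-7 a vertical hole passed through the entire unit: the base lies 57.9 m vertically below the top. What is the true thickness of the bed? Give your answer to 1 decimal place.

Two edge vectors: BH-7→BH-8 = (-214, 95, -34.9), BH-7→BH-9 = (-166, -69, -114.3).
Normal n = (BH-7→BH-8) × (BH-7→BH-9) = (-13266.6, -18666.8, 30536).
So ∂z/∂easting = −n_x/n_z = 0.43446 and ∂z/∂northing = −n_y/n_z = 0.61130.
|∇z| = √(a²+b²) = 0.74996, so dip δ = arctan(0.74996) = 36.87°.
True thickness = vertical thickness × cos δ = 57.9 × cos 36.87° = 46.3 m.

46.3 m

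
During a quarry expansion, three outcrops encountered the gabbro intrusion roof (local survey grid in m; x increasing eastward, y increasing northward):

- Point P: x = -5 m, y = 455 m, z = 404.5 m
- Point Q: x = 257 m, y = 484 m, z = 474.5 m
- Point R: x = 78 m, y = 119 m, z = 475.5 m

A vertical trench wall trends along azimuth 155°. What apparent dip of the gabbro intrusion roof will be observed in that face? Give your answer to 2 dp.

Two edge vectors: Point P→Point Q = (262, 29, 70), Point P→Point R = (83, -336, 71).
Normal n = (Point P→Point Q) × (Point P→Point R) = (25579, -12792, -90439).
So ∂z/∂x = −n_x/n_z = 0.28283 and ∂z/∂y = −n_y/n_z = −0.14144.
Unit vector along 155° is (sin 155°, cos 155°) = (0.4226, -0.9063).
Slope in that direction = a·(0.4226) + b·(-0.9063) = 0.24772.
Apparent dip = arctan|0.24772| = 13.91° (true dip is 17.5°, so apparent ≤ true as expected).

13.91°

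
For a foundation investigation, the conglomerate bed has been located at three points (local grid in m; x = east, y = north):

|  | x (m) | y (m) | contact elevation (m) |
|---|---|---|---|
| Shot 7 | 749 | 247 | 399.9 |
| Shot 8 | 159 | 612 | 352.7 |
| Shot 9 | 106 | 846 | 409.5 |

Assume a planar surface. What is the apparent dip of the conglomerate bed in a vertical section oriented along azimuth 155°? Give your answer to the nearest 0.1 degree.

Let the plane be z = a·x + b·y + c.
Shot 8−Shot 7: −590a + 365b = −47.2;  Shot 9−Shot 7: −643a + 599b = 9.6.
Solving gives a = 0.26767, b = 0.30336.
Unit vector along 155° is (sin 155°, cos 155°) = (0.4226, -0.9063).
Slope in that direction = a·(0.4226) + b·(-0.9063) = −0.16182.
Apparent dip = arctan|0.16182| = 9.2° (true dip is 22.0°, so apparent ≤ true as expected).

9.2°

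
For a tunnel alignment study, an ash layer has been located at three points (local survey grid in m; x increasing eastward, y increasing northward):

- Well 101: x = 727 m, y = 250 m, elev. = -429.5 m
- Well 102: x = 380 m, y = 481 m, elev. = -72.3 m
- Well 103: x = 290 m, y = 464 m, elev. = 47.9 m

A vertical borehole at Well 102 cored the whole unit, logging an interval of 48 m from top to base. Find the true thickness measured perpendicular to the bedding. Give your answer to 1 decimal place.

29.0 m

Let the plane be z = a·x + b·y + c.
Well 102−Well 101: −347a + 231b = 357.2;  Well 103−Well 101: −437a + 214b = 477.4.
Solving gives a = −1.26789, b = −0.35825.
|∇z| = √(a²+b²) = 1.31753, so dip δ = arctan(1.31753) = 52.80°.
True thickness = vertical thickness × cos δ = 48 × cos 52.80° = 29.0 m.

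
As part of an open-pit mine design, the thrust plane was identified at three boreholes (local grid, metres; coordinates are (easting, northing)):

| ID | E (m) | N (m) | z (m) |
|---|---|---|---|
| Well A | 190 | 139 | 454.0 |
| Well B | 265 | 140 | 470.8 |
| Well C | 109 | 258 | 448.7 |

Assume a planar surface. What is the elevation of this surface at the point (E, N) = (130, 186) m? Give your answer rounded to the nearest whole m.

446 m

Two edge vectors: Well A→Well B = (75, 1, 16.8), Well A→Well C = (-81, 119, -5.3).
Normal n = (Well A→Well B) × (Well A→Well C) = (-2004.5, -963.3, 9006).
So ∂z/∂E = −n_x/n_z = 0.22257 and ∂z/∂N = −n_y/n_z = 0.10696.
Intercept c from Well A: 454 − 42.29 − 14.87 = 396.84.
At (130, 186): z = 28.9 + 19.9 + 396.84 = 445.7 m.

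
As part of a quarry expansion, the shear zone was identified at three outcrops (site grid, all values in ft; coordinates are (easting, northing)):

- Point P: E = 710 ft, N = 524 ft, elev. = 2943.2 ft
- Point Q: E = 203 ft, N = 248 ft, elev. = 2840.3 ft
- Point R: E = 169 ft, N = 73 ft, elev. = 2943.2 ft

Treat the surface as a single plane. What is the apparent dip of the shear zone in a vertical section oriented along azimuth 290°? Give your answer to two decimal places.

38.30°

Two edge vectors: Point P→Point Q = (-507, -276, -102.9), Point P→Point R = (-541, -451, 0).
Normal n = (Point P→Point Q) × (Point P→Point R) = (-46407.9, 55668.9, 79341).
So ∂z/∂E = −n_x/n_z = 0.58492 and ∂z/∂N = −n_y/n_z = −0.70164.
Unit vector along 290° is (sin 290°, cos 290°) = (-0.9397, 0.3420).
Slope in that direction = a·(-0.9397) + b·(0.3420) = −0.78962.
Apparent dip = arctan|0.78962| = 38.30° (true dip is 42.4°, so apparent ≤ true as expected).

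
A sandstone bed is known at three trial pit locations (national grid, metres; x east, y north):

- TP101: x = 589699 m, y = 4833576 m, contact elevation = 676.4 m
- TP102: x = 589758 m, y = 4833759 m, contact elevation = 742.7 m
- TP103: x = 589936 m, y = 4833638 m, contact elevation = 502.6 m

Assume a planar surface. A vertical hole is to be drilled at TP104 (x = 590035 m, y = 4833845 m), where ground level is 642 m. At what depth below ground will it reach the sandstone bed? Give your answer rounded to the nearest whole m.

Let the plane be z = a·x + b·y + c.
TP102−TP101: 59a + 183b = 66.3;  TP103−TP101: 237a + 62b = −173.8.
Solving gives a = −0.90438899, b = 0.65387405.
Then c = 676.4 − a·589699 − b·4833576 = −2626556.21.
At (590035, 4833845): z_contact = −533621.2 + 3160725.8 − 2626556.21 = 548.4 m.
Depth below ground = 642 − 548.4 = 94 m.

94 m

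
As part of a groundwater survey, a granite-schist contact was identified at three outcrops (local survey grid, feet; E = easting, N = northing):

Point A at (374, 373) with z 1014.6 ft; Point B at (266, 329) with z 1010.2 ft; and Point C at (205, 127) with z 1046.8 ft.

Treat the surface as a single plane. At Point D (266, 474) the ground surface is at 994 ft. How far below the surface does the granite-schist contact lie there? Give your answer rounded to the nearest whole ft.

Two edge vectors: Point A→Point B = (-108, -44, -4.4), Point A→Point C = (-169, -246, 32.2).
Normal n = (Point A→Point B) × (Point A→Point C) = (-2499.2, 4221.2, 19132).
So ∂z/∂E = −n_x/n_z = 0.13063 and ∂z/∂N = −n_y/n_z = −0.22064.
Intercept c from Point A: 1014.6 − 48.86 + 82.30 = 1048.04.
At (266, 474): z_contact = 34.7 − 104.6 + 1048.04 = 978.2 ft.
Depth below ground = 994 − 978.2 = 16 ft.

16 ft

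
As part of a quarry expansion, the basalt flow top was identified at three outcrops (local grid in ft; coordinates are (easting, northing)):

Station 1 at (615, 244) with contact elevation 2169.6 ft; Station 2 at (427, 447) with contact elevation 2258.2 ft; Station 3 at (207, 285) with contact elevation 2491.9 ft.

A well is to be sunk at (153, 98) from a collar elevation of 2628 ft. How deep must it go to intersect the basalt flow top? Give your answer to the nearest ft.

Two edge vectors: Station 1→Station 2 = (-188, 203, 88.6), Station 1→Station 3 = (-408, 41, 322.3).
Normal n = (Station 1→Station 2) × (Station 1→Station 3) = (61794.3, 24443.6, 75116).
So ∂z/∂E = −n_x/n_z = −0.82265 and ∂z/∂N = −n_y/n_z = −0.32541.
Intercept c from Station 1: 2169.6 + 505.93 + 79.40 = 2754.93.
At (153, 98): z_contact = −125.9 − 31.9 + 2754.93 = 2597.2 ft.
Depth below ground = 2628 − 2597.2 = 31 ft.

31 ft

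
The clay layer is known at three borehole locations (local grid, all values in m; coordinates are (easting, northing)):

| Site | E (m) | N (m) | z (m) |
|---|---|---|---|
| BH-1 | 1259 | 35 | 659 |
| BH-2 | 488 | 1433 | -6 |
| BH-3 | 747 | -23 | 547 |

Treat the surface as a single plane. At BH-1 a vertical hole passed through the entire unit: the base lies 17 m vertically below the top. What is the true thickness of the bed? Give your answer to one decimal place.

15.7 m

Two edge vectors: BH-1→BH-2 = (-771, 1398, -665), BH-1→BH-3 = (-512, -58, -112).
Normal n = (BH-1→BH-2) × (BH-1→BH-3) = (-195146, 254128, 760494).
So ∂z/∂E = −n_x/n_z = 0.25660 and ∂z/∂N = −n_y/n_z = −0.33416.
|∇z| = √(a²+b²) = 0.42132, so dip δ = arctan(0.42132) = 22.85°.
True thickness = vertical thickness × cos δ = 17 × cos 22.85° = 15.7 m.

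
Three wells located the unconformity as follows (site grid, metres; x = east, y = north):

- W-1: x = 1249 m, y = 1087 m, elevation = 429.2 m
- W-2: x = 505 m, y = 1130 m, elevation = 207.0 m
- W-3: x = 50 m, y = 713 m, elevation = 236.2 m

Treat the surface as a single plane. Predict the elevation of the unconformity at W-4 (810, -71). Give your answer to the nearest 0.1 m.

Let the plane be z = a·x + b·y + c.
W-2−W-1: −744a + 43b = −222.2;  W-3−W-1: −1199a − 374b = −193.
Solving gives a = 0.277132, b = −0.372410.
Then c = 429.2 − a·1249 − b·1087 = 487.87.
At (810, -71): z = 224.5 + 26.4 + 487.87 = 738.8 m.

738.8 m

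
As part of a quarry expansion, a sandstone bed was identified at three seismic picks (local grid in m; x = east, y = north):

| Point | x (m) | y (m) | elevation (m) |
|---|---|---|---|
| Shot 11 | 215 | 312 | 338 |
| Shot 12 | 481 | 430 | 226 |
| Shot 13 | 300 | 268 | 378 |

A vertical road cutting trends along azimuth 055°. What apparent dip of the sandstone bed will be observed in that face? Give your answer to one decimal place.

28.4°

Two edge vectors: Shot 11→Shot 12 = (266, 118, -112), Shot 11→Shot 13 = (85, -44, 40).
Normal n = (Shot 11→Shot 12) × (Shot 11→Shot 13) = (-208, -20160, -21734).
So ∂z/∂x = −n_x/n_z = −0.00957 and ∂z/∂y = −n_y/n_z = −0.92758.
Unit vector along 055° is (sin 55°, cos 55°) = (0.8192, 0.5736).
Slope in that direction = a·(0.8192) + b·(0.5736) = −0.53988.
Apparent dip = arctan|0.53988| = 28.4° (true dip is 42.8°, so apparent ≤ true as expected).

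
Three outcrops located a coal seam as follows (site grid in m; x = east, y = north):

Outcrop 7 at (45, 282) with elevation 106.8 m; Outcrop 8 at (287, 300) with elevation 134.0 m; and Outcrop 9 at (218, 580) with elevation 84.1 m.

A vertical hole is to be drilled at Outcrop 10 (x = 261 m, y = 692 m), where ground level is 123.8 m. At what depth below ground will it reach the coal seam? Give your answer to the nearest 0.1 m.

50.9 m

Let the plane be z = a·x + b·y + c.
Outcrop 8−Outcrop 7: 242a + 18b = 27.2;  Outcrop 9−Outcrop 7: 173a + 298b = −22.7.
Solving gives a = 0.12339, b = −0.14781.
Then c = 106.8 − a·45 − b·282 = 142.93.
At (261, 692): z_contact = 32.20 − 102.28 + 142.93 = 72.85 m.
Depth below ground = 123.8 − 72.85 = 50.9 m.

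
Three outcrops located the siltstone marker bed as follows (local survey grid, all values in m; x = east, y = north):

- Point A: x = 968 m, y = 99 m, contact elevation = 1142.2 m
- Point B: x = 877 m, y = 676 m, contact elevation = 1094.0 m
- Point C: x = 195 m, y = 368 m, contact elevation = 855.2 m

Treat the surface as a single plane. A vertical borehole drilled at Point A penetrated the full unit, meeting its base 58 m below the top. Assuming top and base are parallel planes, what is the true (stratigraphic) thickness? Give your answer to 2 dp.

Let the plane be z = a·x + b·y + c.
Point B−Point A: −91a + 577b = −48.2;  Point C−Point A: −773a + 269b = −287.
Solving gives a = 0.36208, b = −0.02643.
|∇z| = √(a²+b²) = 0.36305, so dip δ = arctan(0.36305) = 19.95°.
True thickness = vertical thickness × cos δ = 58 × cos 19.95° = 54.52 m.

54.52 m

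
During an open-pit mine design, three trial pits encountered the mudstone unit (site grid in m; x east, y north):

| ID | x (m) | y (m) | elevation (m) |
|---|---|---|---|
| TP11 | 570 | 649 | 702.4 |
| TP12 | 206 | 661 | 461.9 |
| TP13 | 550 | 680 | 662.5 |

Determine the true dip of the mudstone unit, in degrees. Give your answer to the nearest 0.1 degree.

47.3°

Let the plane be z = a·x + b·y + c.
TP12−TP11: −364a + 12b = −240.5;  TP13−TP11: −20a + 31b = −39.9.
Solving gives a = 0.63172, b = −0.87954.
Gradient magnitude |∇z| = √(a² + b²) = √(0.39907 + 0.77358) = 1.08289.
True dip = arctan(1.08289) = 47.3°, dipping toward NW (azimuth ≈ 324°).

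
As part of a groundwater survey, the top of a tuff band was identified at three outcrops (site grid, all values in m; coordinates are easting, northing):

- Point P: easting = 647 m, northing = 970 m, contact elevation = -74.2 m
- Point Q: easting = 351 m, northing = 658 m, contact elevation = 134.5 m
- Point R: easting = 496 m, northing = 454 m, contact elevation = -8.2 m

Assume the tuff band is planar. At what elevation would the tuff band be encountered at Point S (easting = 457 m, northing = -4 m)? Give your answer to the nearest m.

Two edge vectors: Point P→Point Q = (-296, -312, 208.7), Point P→Point R = (-151, -516, 66).
Normal n = (Point P→Point Q) × (Point P→Point R) = (87097.2, -11977.7, 105624).
So ∂z/∂easting = −n_x/n_z = −0.82460 and ∂z/∂northing = −n_y/n_z = 0.11340.
Intercept c from Point P: -74.2 + 533.51 − 110.00 = 349.32.
At (457, -4): z = −376.8 − 0.5 + 349.32 = -28.0 m.

-28 m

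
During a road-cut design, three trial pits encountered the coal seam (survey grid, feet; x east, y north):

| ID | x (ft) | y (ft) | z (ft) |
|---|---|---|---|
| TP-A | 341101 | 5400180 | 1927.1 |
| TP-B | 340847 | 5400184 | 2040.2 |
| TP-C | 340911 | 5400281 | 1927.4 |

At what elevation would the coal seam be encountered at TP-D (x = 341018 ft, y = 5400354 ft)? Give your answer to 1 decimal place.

Let the plane be z = a·x + b·y + c.
TP-B−TP-A: −254a + 4b = 113.1;  TP-C−TP-A: −190a + 101b = 0.3.
Solving gives a = −0.458821403, b = −0.860159074.
Then c = 1927.1 − a·341101 − b·5400180 = 4803445.37.
At (341018, 5400354): z = −156466.4 − 4645163.5 + 4803445.37 = 1815.5 ft.

1815.5 ft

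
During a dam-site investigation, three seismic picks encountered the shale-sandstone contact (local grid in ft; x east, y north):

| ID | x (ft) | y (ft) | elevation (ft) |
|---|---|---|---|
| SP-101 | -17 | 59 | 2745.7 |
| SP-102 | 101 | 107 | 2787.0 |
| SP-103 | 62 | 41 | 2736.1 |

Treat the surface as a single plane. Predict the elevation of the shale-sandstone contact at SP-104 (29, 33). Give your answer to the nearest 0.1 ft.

Two edge vectors: SP-101→SP-102 = (118, 48, 41.3), SP-101→SP-103 = (79, -18, -9.6).
Normal n = (SP-101→SP-102) × (SP-101→SP-103) = (282.6, 4395.5, -5916).
So ∂z/∂x = −n_x/n_z = 0.04777 and ∂z/∂y = −n_y/n_z = 0.74299.
Intercept c from SP-101: 2745.7 + 0.81 − 43.84 = 2702.68.
At (29, 33): z = 1.4 + 24.5 + 2702.68 = 2728.6 ft.

2728.6 ft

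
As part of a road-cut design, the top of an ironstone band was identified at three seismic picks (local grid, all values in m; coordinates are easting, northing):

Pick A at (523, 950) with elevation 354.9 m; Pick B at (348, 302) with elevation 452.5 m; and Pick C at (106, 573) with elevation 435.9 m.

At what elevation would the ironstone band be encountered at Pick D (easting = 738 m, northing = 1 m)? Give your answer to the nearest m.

Let the plane be z = a·easting + b·northing + c.
Pick B−Pick A: −175a − 648b = 97.6;  Pick C−Pick A: −417a − 377b = 81.
Solving gives a = −0.07683, b = −0.12987.
Then c = 354.9 − a·523 − b·950 = 518.46.
At (738, 1): z = −56.7 − 0.1 + 518.46 = 461.6 m.

462 m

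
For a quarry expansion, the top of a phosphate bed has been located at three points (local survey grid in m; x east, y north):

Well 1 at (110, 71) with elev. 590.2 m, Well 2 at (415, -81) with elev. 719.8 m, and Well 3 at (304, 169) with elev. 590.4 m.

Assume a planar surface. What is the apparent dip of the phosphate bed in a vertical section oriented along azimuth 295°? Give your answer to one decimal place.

20.4°

Two edge vectors: Well 1→Well 2 = (305, -152, 129.6), Well 1→Well 3 = (194, 98, 0.2).
Normal n = (Well 1→Well 2) × (Well 1→Well 3) = (-12731.2, 25081.4, 59378).
So ∂z/∂x = −n_x/n_z = 0.21441 and ∂z/∂y = −n_y/n_z = −0.42240.
Unit vector along 295° is (sin 295°, cos 295°) = (-0.9063, 0.4226).
Slope in that direction = a·(-0.9063) + b·(0.4226) = −0.37284.
Apparent dip = arctan|0.37284| = 20.4° (true dip is 25.3°, so apparent ≤ true as expected).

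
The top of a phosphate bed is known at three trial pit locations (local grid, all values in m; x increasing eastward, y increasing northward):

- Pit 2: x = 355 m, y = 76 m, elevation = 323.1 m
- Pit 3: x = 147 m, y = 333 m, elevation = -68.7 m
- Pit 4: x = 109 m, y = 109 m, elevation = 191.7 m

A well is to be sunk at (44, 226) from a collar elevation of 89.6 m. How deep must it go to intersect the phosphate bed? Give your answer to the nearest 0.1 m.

Let the plane be z = a·x + b·y + c.
Pit 3−Pit 2: −208a + 257b = −391.8;  Pit 4−Pit 2: −246a + 33b = −131.4.
Solving gives a = 0.36979, b = −1.22523.
Then c = 323.1 − a·355 − b·76 = 284.94.
At (44, 226): z_contact = 16.27 − 276.90 + 284.94 = 24.31 m.
Depth below ground = 89.6 − 24.31 = 65.3 m.

65.3 m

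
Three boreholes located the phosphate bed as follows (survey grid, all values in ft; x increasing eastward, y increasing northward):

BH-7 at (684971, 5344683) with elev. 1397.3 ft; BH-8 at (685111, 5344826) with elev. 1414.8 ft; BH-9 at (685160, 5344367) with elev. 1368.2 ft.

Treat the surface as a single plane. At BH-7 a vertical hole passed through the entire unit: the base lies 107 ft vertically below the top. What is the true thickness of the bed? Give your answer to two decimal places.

Let the plane be z = a·x + b·y + c.
BH-8−BH-7: 140a + 143b = 17.5;  BH-9−BH-7: 189a − 316b = −29.1.
Solving gives a = 0.01921, b = 0.10358.
|∇z| = √(a²+b²) = 0.10534, so dip δ = arctan(0.10534) = 6.01°.
True thickness = vertical thickness × cos δ = 107 × cos 6.01° = 106.41 ft.

106.41 ft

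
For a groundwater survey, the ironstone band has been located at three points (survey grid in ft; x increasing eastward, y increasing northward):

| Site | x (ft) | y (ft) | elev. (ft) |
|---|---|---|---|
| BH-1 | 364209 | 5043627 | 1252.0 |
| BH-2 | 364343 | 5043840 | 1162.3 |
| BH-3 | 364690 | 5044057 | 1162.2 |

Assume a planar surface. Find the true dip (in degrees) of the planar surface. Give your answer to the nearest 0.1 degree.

39.3°

Two edge vectors: BH-1→BH-2 = (134, 213, -89.7), BH-1→BH-3 = (481, 430, -89.8).
Normal n = (BH-1→BH-2) × (BH-1→BH-3) = (19443.6, -31112.5, -44833).
So ∂z/∂x = −n_x/n_z = 0.43369 and ∂z/∂y = −n_y/n_z = −0.69396.
Gradient magnitude |∇z| = √(a² + b²) = √(0.18809 + 0.48159) = 0.81834.
True dip = arctan(0.81834) = 39.3°, dipping toward NNW (azimuth ≈ 328°).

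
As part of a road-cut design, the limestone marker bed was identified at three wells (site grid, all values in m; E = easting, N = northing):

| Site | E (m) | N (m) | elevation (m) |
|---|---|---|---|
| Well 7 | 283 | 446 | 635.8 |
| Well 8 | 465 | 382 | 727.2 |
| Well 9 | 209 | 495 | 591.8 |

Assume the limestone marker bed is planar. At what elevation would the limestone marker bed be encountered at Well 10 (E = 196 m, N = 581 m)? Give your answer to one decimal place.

Let the plane be z = a·E + b·N + c.
Well 8−Well 7: 182a − 64b = 91.4;  Well 9−Well 7: −74a + 49b = −44.
Solving gives a = 0.39756, b = −0.29756.
Then c = 635.8 − a·283 − b·446 = 656.00.
At (196, 581): z = 77.9 − 172.9 + 656.00 = 561.0 m.

561.0 m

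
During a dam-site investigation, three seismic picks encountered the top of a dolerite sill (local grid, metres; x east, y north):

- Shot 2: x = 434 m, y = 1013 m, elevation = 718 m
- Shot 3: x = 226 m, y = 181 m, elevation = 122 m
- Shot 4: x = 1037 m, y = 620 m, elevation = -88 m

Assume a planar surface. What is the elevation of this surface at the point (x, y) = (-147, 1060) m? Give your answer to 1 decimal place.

1195.0 m

Let the plane be z = a·x + b·y + c.
Shot 3−Shot 2: −208a − 832b = −596;  Shot 4−Shot 2: 603a − 393b = −806.
Solving gives a = −0.747916, b = 0.903325.
Then c = 718 − a·434 − b·1013 = 127.53.
At (-147, 1060): z = 109.9 + 957.5 + 127.53 = 1195.0 m.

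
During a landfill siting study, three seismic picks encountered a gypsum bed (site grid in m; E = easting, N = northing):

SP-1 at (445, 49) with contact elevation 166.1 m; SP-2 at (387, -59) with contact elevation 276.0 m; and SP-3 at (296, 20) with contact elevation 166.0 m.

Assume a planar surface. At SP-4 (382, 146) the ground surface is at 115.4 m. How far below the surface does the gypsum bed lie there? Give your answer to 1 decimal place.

Two edge vectors: SP-1→SP-2 = (-58, -108, 109.9), SP-1→SP-3 = (-149, -29, -0.1).
Normal n = (SP-1→SP-2) × (SP-1→SP-3) = (3197.9, -16380.9, -14410).
So ∂z/∂E = −n_x/n_z = 0.22192 and ∂z/∂N = −n_y/n_z = −1.13677.
Intercept c from SP-1: 166.1 − 98.76 + 55.70 = 123.05.
At (382, 146): z_contact = 84.77 − 165.97 + 123.05 = 41.85 m.
Depth below ground = 115.4 − 41.85 = 73.5 m.

73.5 m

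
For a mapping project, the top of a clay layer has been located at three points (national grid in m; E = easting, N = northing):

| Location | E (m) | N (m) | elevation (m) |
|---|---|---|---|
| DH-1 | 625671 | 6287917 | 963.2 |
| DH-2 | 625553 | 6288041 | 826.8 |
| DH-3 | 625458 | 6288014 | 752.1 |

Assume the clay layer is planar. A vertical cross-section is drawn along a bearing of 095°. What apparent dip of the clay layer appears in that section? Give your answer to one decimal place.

Let the plane be z = a·E + b·N + c.
DH-2−DH-1: −118a + 124b = −136.4;  DH-3−DH-1: −213a + 97b = −211.1.
Solving gives a = 0.86500, b = −0.27685.
Unit vector along 095° is (sin 95°, cos 95°) = (0.9962, -0.0872).
Slope in that direction = a·(0.9962) + b·(-0.0872) = 0.88584.
Apparent dip = arctan|0.88584| = 41.5° (true dip is 42.2°, so apparent ≤ true as expected).

41.5°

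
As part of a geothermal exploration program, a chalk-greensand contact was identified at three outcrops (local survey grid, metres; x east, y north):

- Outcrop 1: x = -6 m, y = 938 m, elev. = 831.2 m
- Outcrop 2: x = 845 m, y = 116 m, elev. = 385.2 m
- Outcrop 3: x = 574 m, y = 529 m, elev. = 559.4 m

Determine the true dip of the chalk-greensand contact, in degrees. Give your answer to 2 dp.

20.96°

Two edge vectors: Outcrop 1→Outcrop 2 = (851, -822, -446), Outcrop 1→Outcrop 3 = (580, -409, -271.8).
Normal n = (Outcrop 1→Outcrop 2) × (Outcrop 1→Outcrop 3) = (41005.6, -27378.2, 128701).
So ∂z/∂x = −n_x/n_z = −0.31861 and ∂z/∂y = −n_y/n_z = 0.21273.
Gradient magnitude |∇z| = √(a² + b²) = √(0.10151 + 0.04525) = 0.38310.
True dip = arctan(0.38310) = 20.96°, dipping toward ESE (azimuth ≈ 124°).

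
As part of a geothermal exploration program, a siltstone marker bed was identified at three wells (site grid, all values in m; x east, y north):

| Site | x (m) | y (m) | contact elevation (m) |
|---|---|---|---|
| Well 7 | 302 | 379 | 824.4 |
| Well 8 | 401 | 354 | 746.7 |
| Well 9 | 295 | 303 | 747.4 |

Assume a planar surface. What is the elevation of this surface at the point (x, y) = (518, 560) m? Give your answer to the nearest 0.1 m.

904.7 m

Let the plane be z = a·x + b·y + c.
Well 8−Well 7: 99a − 25b = −77.7;  Well 9−Well 7: −7a − 76b = −77.
Solving gives a = −0.51698, b = 1.06077.
Then c = 824.4 − a·302 − b·379 = 578.49.
At (518, 560): z = −267.8 + 594.0 + 578.49 = 904.7 m.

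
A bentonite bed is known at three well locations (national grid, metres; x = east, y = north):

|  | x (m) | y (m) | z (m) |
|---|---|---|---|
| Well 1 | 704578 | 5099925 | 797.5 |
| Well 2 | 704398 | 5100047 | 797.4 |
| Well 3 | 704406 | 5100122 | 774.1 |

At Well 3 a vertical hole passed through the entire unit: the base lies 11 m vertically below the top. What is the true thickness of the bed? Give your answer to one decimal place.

10.4 m

Let the plane be z = a·x + b·y + c.
Well 2−Well 1: −180a + 122b = −0.1;  Well 3−Well 1: −172a + 197b = −23.4.
Solving gives a = −0.19585, b = −0.28978.
|∇z| = √(a²+b²) = 0.34975, so dip δ = arctan(0.34975) = 19.28°.
True thickness = vertical thickness × cos δ = 11 × cos 19.28° = 10.4 m.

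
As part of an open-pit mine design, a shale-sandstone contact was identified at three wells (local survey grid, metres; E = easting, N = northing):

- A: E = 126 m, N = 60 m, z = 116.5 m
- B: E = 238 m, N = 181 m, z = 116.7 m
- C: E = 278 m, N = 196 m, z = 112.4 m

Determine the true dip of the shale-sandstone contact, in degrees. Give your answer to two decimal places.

Two edge vectors: A→B = (112, 121, 0.2), A→C = (152, 136, -4.1).
Normal n = (A→B) × (A→C) = (-523.3, 489.6, -3160).
So ∂z/∂E = −n_x/n_z = −0.16560 and ∂z/∂N = −n_y/n_z = 0.15494.
Gradient magnitude |∇z| = √(a² + b²) = √(0.02742 + 0.02401) = 0.22678.
True dip = arctan(0.22678) = 12.78°, dipping toward SE (azimuth ≈ 133°).

12.78°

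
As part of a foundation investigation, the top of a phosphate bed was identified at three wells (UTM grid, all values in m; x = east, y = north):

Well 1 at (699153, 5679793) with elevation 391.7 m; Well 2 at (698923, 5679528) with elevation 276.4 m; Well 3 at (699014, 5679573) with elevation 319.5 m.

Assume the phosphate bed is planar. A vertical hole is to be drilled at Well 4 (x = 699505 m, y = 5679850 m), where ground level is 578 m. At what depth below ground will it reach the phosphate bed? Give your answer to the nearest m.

Two edge vectors: Well 1→Well 2 = (-230, -265, -115.3), Well 1→Well 3 = (-139, -220, -72.2).
Normal n = (Well 1→Well 2) × (Well 1→Well 3) = (-6233, -579.3, 13765).
So ∂z/∂x = −n_x/n_z = 0.45281511 and ∂z/∂y = −n_y/n_z = 0.04208500.
Intercept c from Well 1: 391.7 − 316587.04 − 239034.08 = −555229.42.
At (699505, 5679850): z_contact = 316746.4 + 239036.5 − 555229.42 = 553.5 m.
Depth below ground = 578 − 553.5 = 25 m.

25 m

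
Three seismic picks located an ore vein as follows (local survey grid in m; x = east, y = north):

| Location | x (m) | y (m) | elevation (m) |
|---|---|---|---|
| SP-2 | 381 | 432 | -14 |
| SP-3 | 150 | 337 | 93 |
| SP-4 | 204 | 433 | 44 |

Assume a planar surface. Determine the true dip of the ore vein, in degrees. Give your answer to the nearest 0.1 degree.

Two edge vectors: SP-2→SP-3 = (-231, -95, 107), SP-2→SP-4 = (-177, 1, 58).
Normal n = (SP-2→SP-3) × (SP-2→SP-4) = (-5617, -5541, -17046).
So ∂z/∂x = −n_x/n_z = −0.32952 and ∂z/∂y = −n_y/n_z = −0.32506.
Gradient magnitude |∇z| = √(a² + b²) = √(0.10858 + 0.10567) = 0.46287.
True dip = arctan(0.46287) = 24.8°, dipping toward NE (azimuth ≈ 045°).

24.8°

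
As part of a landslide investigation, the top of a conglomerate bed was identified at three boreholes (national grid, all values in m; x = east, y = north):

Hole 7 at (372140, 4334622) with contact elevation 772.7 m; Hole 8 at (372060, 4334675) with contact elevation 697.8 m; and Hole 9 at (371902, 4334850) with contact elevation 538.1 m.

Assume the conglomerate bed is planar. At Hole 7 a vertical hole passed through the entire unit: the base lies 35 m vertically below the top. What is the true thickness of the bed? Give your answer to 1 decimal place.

26.8 m

Let the plane be z = a·x + b·y + c.
Hole 8−Hole 7: −80a + 53b = −74.9;  Hole 9−Hole 7: −238a + 228b = −234.6.
Solving gives a = 0.82535, b = −0.16740.
|∇z| = √(a²+b²) = 0.84215, so dip δ = arctan(0.84215) = 40.10°.
True thickness = vertical thickness × cos δ = 35 × cos 40.10° = 26.8 m.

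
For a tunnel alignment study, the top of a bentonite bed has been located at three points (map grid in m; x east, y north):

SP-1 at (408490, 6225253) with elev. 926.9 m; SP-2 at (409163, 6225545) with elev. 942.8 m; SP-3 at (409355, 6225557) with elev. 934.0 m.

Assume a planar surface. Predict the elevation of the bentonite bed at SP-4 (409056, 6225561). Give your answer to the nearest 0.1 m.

Let the plane be z = a·x + b·y + c.
SP-2−SP-1: 673a + 292b = 15.9;  SP-3−SP-1: 865a + 304b = 7.1.
Solving gives a = −0.057522714, b = 0.187030091.
Then c = 926.9 − a·408490 − b·6225253 = −1139885.28.
At (409056, 6225561): z = −23530.0 + 1164367.2 − 1139885.28 = 951.9 m.

951.9 m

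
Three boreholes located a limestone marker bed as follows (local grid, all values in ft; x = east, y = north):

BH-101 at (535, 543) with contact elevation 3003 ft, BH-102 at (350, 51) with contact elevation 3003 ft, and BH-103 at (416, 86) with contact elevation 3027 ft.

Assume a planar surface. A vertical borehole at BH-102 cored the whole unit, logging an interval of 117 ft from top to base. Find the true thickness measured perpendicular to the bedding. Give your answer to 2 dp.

Let the plane be z = a·x + b·y + c.
BH-102−BH-101: −185a − 492b = 0;  BH-103−BH-101: −119a − 457b = 24.
Solving gives a = 0.45421, b = −0.17079.
|∇z| = √(a²+b²) = 0.48525, so dip δ = arctan(0.48525) = 25.89°.
True thickness = vertical thickness × cos δ = 117 × cos 25.89° = 105.26 ft.

105.26 ft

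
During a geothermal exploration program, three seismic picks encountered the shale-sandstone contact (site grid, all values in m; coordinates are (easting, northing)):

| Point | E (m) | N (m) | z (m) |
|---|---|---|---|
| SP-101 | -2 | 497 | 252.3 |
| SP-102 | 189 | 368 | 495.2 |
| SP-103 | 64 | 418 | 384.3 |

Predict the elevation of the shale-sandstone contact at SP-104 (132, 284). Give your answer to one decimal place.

Let the plane be z = a·E + b·N + c.
SP-102−SP-101: 191a − 129b = 242.9;  SP-103−SP-101: 66a − 79b = 132.
Solving gives a = 0.32868, b = −1.39629.
Then c = 252.3 − a·-2 − b·497 = 946.91.
At (132, 284): z = 43.4 − 396.5 + 946.91 = 593.8 m.

593.8 m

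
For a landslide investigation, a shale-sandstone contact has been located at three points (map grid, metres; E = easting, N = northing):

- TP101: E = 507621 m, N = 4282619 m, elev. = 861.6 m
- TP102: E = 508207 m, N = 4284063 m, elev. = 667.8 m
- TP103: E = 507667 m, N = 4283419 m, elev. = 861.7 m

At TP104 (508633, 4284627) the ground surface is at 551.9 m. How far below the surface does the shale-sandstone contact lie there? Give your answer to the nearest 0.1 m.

Let the plane be z = a·E + b·N + c.
TP102−TP101: 586a + 1444b = −193.8;  TP103−TP101: 46a + 800b = 0.1.
Solving gives a = −0.385670119, b = 0.022301032.
Then c = 861.6 − a·507621 − b·4282619 = 101129.03.
At (508633, 4284627): z_contact = −196164.55 + 95551.60 + 101129.03 = 516.08 m.
Depth below ground = 551.9 − 516.08 = 35.8 m.

35.8 m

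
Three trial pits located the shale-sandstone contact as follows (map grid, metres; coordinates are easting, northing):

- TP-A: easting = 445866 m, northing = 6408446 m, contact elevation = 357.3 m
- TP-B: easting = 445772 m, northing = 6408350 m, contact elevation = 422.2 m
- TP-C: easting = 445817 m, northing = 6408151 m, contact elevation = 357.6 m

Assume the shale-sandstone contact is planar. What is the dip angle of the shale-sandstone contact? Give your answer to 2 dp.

40.08°

Two edge vectors: TP-A→TP-B = (-94, -96, 64.9), TP-A→TP-C = (-49, -295, 0.3).
Normal n = (TP-A→TP-B) × (TP-A→TP-C) = (19116.7, -3151.9, 23026).
So ∂z/∂easting = −n_x/n_z = −0.83022 and ∂z/∂northing = −n_y/n_z = 0.13688.
Gradient magnitude |∇z| = √(a² + b²) = √(0.68927 + 0.01874) = 0.84143.
True dip = arctan(0.84143) = 40.08°, dipping toward E (azimuth ≈ 099°).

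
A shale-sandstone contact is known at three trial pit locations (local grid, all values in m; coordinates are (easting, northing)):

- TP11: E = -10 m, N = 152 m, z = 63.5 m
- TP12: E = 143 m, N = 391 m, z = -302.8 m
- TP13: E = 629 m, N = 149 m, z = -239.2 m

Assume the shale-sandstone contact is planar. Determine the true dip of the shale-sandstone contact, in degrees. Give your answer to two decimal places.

52.77°

Let the plane be z = a·E + b·N + c.
TP12−TP11: 153a + 239b = −366.3;  TP13−TP11: 639a − 3b = −302.7.
Solving gives a = −0.47946, b = −1.22570.
Gradient magnitude |∇z| = √(a² + b²) = √(0.22989 + 1.50234) = 1.31614.
True dip = arctan(1.31614) = 52.77°, dipping toward NNE (azimuth ≈ 021°).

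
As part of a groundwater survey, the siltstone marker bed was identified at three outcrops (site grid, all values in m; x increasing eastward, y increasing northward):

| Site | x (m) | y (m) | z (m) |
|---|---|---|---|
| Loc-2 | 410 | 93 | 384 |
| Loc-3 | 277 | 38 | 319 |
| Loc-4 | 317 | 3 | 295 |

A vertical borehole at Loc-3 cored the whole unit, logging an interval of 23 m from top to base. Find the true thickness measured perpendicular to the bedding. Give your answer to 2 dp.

17.47 m

Two edge vectors: Loc-2→Loc-3 = (-133, -55, -65), Loc-2→Loc-4 = (-93, -90, -89).
Normal n = (Loc-2→Loc-3) × (Loc-2→Loc-4) = (-955, -5792, 6855).
So ∂z/∂x = −n_x/n_z = 0.13931 and ∂z/∂y = −n_y/n_z = 0.84493.
|∇z| = √(a²+b²) = 0.85634, so dip δ = arctan(0.85634) = 40.57°.
True thickness = vertical thickness × cos δ = 23 × cos 40.57° = 17.47 m.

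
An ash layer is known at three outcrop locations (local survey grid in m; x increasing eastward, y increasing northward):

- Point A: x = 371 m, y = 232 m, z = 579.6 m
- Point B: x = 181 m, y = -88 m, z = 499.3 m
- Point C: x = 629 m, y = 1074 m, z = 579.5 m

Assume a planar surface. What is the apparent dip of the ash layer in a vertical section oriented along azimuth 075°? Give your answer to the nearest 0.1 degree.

Let the plane be z = a·x + b·y + c.
Point B−Point A: −190a − 320b = −80.3;  Point C−Point A: 258a + 842b = −0.1.
Solving gives a = 0.87374, b = −0.26784.
Unit vector along 075° is (sin 75°, cos 75°) = (0.9659, 0.2588).
Slope in that direction = a·(0.9659) + b·(0.2588) = 0.77464.
Apparent dip = arctan|0.77464| = 37.8° (true dip is 42.4°, so apparent ≤ true as expected).

37.8°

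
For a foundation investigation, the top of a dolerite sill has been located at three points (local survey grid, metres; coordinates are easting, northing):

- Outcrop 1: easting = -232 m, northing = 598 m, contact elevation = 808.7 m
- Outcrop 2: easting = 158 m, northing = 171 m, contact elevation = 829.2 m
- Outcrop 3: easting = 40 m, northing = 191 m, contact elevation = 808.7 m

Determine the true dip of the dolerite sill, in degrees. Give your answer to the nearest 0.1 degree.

Two edge vectors: Outcrop 1→Outcrop 2 = (390, -427, 20.5), Outcrop 1→Outcrop 3 = (272, -407, 0).
Normal n = (Outcrop 1→Outcrop 2) × (Outcrop 1→Outcrop 3) = (8343.5, 5576, -42586).
So ∂z/∂easting = −n_x/n_z = 0.19592 and ∂z/∂northing = −n_y/n_z = 0.13094.
Gradient magnitude |∇z| = √(a² + b²) = √(0.03839 + 0.01714) = 0.23565.
True dip = arctan(0.23565) = 13.3°, dipping toward SW (azimuth ≈ 236°).

13.3°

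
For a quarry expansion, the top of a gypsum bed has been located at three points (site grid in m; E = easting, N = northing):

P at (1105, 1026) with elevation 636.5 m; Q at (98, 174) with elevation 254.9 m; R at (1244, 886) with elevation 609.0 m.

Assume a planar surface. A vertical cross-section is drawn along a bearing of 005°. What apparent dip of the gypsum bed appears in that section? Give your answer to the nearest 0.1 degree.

17.8°

Let the plane be z = a·E + b·N + c.
Q−P: −1007a − 852b = −381.6;  R−P: 139a − 140b = −27.5.
Solving gives a = 0.11562, b = 0.31123.
Unit vector along 005° is (sin 5°, cos 5°) = (0.0872, 0.9962).
Slope in that direction = a·(0.0872) + b·(0.9962) = 0.32012.
Apparent dip = arctan|0.32012| = 17.8° (true dip is 18.4°, so apparent ≤ true as expected).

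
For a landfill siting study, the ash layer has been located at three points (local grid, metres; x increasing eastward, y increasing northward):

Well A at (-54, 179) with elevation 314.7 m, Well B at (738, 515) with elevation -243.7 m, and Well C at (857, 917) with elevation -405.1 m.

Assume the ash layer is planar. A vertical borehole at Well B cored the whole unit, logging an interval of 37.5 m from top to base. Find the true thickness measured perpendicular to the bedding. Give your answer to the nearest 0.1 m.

31.4 m

Two edge vectors: Well A→Well B = (792, 336, -558.4), Well A→Well C = (911, 738, -719.8).
Normal n = (Well A→Well B) × (Well A→Well C) = (170246.4, 61379.2, 278400).
So ∂z/∂x = −n_x/n_z = −0.61152 and ∂z/∂y = −n_y/n_z = −0.22047.
|∇z| = √(a²+b²) = 0.65005, so dip δ = arctan(0.65005) = 33.03°.
True thickness = vertical thickness × cos δ = 37.5 × cos 33.03° = 31.4 m.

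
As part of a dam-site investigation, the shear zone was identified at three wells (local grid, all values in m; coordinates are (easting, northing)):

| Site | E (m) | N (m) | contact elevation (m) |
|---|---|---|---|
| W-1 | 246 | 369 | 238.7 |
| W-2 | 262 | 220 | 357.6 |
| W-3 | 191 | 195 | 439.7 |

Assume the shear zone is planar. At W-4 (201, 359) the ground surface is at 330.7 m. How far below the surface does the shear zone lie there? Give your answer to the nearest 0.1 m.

45.2 m

Let the plane be z = a·E + b·N + c.
W-2−W-1: 16a − 149b = 118.9;  W-3−W-1: −55a − 174b = 201.
Solving gives a = −0.84346, b = −0.88856.
Then c = 238.7 − a·246 − b·369 = 774.07.
At (201, 359): z_contact = −169.54 − 318.99 + 774.07 = 285.54 m.
Depth below ground = 330.7 − 285.54 = 45.2 m.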